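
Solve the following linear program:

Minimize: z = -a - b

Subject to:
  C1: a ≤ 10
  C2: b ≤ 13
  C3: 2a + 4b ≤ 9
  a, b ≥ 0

Evaluate the objective at each vertex of the feasible region:
  z(0, 0) = 0
  z(4.5, 0) = -4.5  ←
  z(0, 2.25) = -2.25
The minimum is at a = 4.5, b = 0.

a = 4.5, b = 0, z = -4.5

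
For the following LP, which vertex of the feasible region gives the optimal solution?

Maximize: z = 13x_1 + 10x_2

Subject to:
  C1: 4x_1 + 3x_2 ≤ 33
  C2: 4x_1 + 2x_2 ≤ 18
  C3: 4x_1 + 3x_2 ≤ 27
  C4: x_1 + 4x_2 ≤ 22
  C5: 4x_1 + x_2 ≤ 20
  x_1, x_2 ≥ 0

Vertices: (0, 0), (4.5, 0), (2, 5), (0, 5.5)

Evaluate the objective at each vertex of the feasible region:
  z(0, 0) = 0
  z(4.5, 0) = 58.5
  z(2, 5) = 76  ←
  z(0, 5.5) = 55
The maximum is at x_1 = 2, x_2 = 5.

(2, 5)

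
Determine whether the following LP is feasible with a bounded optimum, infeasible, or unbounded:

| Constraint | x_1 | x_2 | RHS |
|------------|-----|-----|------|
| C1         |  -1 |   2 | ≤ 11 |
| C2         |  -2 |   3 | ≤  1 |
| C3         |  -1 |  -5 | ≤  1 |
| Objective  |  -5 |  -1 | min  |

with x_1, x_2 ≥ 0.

Unbounded (objective can decrease without bound)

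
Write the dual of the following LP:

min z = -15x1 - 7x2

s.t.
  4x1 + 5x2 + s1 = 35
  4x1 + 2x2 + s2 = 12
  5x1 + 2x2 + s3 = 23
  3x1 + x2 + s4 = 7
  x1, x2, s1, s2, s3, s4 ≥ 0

Primal min cᵀx s.t. Ax ≤ b, x ≥ 0  →  Dual max −bᵀy s.t. Aᵀy ≥ −c, y ≥ 0.

Maximize: z = -35y1 - 12y2 - 23y3 - 7y4

Subject to:
  4y1 + 4y2 + 5y3 + 3y4 ≥ 15
  5y1 + 2y2 + 2y3 + y4 ≥ 7
  y1, y2, y3, y4 ≥ 0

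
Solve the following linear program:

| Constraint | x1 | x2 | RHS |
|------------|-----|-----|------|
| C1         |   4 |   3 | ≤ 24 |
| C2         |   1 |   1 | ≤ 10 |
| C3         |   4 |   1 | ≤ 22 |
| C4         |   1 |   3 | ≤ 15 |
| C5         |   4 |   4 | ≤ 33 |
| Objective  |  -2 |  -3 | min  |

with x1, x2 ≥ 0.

Evaluate the objective at each vertex of the feasible region:
  z(0, 0) = 0
  z(5.5, 0) = -11
  z(5.25, 1) = -13.5
  z(3, 4) = -18  ←
  z(0, 5) = -15
The minimum is at x1 = 3, x2 = 4.

x1 = 3, x2 = 4, z = -18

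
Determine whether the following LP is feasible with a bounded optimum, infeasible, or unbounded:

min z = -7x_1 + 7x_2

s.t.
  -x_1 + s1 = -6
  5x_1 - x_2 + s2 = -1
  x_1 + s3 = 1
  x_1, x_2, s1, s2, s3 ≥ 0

Infeasible (no feasible solution exists)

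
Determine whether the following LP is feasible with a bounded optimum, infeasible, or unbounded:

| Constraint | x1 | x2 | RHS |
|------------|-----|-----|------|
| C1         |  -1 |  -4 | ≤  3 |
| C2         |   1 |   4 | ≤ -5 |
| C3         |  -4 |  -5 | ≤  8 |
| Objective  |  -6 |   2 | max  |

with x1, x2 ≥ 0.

Infeasible (no feasible solution exists)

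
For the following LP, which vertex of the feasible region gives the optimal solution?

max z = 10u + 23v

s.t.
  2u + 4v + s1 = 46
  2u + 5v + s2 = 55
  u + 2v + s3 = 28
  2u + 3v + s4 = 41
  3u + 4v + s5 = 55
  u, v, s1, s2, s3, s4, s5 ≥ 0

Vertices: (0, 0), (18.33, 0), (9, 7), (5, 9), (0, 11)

Evaluate the objective at each vertex of the feasible region:
  z(0, 0) = 0
  z(18.33, 0) = 183.3
  z(9, 7) = 251
  z(5, 9) = 257  ←
  z(0, 11) = 253
The maximum is at u = 5, v = 9.

(5, 9)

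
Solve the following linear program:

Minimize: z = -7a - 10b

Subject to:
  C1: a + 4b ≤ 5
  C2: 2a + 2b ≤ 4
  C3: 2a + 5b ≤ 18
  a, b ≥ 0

Evaluate the objective at each vertex of the feasible region:
  z(0, 0) = 0
  z(2, 0) = -14
  z(1, 1) = -17  ←
  z(0, 1.25) = -12.5
The minimum is at a = 1, b = 1.

a = 1, b = 1, z = -17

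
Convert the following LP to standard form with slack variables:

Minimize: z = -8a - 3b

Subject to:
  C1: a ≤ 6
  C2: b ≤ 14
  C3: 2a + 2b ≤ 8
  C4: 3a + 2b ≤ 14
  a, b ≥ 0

min z = -8a - 3b

s.t.
  a + s1 = 6
  b + s2 = 14
  2a + 2b + s3 = 8
  3a + 2b + s4 = 14
  a, b, s1, s2, s3, s4 ≥ 0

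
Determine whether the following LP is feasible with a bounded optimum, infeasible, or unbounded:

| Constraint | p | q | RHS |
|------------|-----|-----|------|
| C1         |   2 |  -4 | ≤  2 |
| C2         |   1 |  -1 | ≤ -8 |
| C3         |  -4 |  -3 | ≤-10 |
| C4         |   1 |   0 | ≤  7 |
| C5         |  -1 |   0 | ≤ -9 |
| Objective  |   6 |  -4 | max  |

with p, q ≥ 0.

Infeasible (no feasible solution exists)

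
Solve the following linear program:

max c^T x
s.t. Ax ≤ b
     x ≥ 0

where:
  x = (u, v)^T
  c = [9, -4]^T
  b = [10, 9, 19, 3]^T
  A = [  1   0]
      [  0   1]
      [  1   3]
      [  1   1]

Evaluate the objective at each vertex of the feasible region:
  z(0, 0) = 0
  z(3, 0) = 27  ←
  z(0, 3) = -12
The maximum is at u = 3, v = 0.

u = 3, v = 0, z = 27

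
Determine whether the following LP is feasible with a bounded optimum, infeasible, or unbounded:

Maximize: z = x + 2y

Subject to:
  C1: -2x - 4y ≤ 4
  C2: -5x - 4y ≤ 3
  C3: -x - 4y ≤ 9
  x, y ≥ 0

Unbounded (objective can increase without bound)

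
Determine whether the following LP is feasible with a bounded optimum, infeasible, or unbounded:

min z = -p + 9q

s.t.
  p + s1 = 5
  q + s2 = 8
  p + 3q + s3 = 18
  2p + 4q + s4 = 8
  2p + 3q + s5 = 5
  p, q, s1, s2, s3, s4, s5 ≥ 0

Feasible with a bounded optimal solution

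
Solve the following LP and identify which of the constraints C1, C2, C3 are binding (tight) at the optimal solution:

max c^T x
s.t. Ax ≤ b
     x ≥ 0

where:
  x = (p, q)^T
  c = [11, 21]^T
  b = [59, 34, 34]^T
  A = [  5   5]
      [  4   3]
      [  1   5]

At p = 4, q = 6, compute slack b - a·x for each constraint:
  C1: 59 − 50 = 9  (slack)
  C2: 34 − 34 = 0  (binding)
  C3: 34 − 34 = 0  (binding)

Optimal: p = 4, q = 6
Binding: C2, C3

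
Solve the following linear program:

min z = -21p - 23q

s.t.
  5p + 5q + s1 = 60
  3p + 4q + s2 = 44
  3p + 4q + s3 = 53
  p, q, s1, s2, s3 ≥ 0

Evaluate the objective at each vertex of the feasible region:
  z(0, 0) = 0
  z(12, 0) = -252
  z(4, 8) = -268  ←
  z(0, 11) = -253
The minimum is at p = 4, q = 8.

p = 4, q = 8, z = -268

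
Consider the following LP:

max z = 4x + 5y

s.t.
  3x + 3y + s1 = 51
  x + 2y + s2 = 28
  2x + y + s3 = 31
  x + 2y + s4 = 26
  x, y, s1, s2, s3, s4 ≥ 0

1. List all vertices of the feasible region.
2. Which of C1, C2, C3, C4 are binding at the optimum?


1. (0, 0), (15.5, 0), (14, 3), (8, 9), (0, 13)
2. C1, C4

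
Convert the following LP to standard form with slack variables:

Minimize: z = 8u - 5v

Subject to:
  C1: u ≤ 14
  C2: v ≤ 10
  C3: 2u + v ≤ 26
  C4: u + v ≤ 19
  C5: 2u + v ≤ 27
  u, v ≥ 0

min z = 8u - 5v

s.t.
  u + s1 = 14
  v + s2 = 10
  2u + v + s3 = 26
  u + v + s4 = 19
  2u + v + s5 = 27
  u, v, s1, s2, s3, s4, s5 ≥ 0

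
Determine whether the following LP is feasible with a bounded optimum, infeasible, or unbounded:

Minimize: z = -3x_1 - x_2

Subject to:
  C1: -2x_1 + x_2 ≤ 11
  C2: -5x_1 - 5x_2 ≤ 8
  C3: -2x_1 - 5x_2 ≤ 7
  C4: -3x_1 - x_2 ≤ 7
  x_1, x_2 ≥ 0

Unbounded (objective can decrease without bound)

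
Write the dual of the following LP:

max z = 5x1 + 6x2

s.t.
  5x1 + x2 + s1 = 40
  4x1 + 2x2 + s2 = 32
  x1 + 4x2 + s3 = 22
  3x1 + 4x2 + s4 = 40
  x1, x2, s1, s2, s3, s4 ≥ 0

Primal max cᵀx s.t. Ax ≤ b, x ≥ 0  →  Dual min bᵀy s.t. Aᵀy ≥ c, y ≥ 0.

Minimize: z = 40y1 + 32y2 + 22y3 + 40y4

Subject to:
  5y1 + 4y2 + y3 + 3y4 ≥ 5
  y1 + 2y2 + 4y3 + 4y4 ≥ 6
  y1, y2, y3, y4 ≥ 0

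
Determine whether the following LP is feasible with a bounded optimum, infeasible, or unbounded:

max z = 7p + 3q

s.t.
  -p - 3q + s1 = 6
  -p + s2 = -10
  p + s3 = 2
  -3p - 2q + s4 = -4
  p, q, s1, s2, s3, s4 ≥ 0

Infeasible (no feasible solution exists)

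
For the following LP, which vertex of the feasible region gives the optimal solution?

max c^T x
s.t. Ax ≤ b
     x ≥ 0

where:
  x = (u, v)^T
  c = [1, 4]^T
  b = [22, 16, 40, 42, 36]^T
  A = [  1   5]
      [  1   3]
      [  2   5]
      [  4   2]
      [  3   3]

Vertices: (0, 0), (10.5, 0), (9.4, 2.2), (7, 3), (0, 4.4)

Evaluate the objective at each vertex of the feasible region:
  z(0, 0) = 0
  z(10.5, 0) = 10.5
  z(9.4, 2.2) = 18.2
  z(7, 3) = 19  ←
  z(0, 4.4) = 17.6
The maximum is at u = 7, v = 3.

(7, 3)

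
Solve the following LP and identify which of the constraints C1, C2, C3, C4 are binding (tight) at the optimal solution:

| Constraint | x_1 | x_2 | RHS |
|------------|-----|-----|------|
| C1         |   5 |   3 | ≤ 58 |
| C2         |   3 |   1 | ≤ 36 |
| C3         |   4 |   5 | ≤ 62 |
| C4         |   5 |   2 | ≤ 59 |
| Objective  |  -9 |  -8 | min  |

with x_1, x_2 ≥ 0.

At x_1 = 8, x_2 = 6, compute slack b - a·x for each constraint:
  C1: 58 − 58 = 0  (binding)
  C2: 36 − 30 = 6  (slack)
  C3: 62 − 62 = 0  (binding)
  C4: 59 − 52 = 7  (slack)

Optimal: x_1 = 8, x_2 = 6
Binding: C1, C3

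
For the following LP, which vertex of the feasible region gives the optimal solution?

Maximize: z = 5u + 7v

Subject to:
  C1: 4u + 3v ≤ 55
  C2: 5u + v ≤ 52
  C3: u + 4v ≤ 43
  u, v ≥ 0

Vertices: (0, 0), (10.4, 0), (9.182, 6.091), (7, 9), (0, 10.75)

Evaluate the objective at each vertex of the feasible region:
  z(0, 0) = 0
  z(10.4, 0) = 52
  z(9.182, 6.091) = 88.55
  z(7, 9) = 98  ←
  z(0, 10.75) = 75.25
The maximum is at u = 7, v = 9.

(7, 9)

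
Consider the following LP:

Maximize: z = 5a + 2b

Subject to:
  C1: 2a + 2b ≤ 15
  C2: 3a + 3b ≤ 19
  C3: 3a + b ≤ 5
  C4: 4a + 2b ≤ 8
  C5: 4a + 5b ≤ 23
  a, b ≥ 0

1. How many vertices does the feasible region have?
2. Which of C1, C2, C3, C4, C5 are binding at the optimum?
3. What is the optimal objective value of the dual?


1. 4
2. C3, C4
3. 9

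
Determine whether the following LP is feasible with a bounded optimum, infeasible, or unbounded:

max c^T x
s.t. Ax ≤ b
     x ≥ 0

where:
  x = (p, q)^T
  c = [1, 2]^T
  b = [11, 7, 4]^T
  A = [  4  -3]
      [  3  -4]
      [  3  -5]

Unbounded (objective can increase without bound)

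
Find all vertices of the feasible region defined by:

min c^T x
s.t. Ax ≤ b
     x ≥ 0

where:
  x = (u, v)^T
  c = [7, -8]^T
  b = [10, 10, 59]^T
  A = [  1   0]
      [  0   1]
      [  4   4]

(0, 0), (10, 0), (10, 4.75), (4.75, 10), (0, 10)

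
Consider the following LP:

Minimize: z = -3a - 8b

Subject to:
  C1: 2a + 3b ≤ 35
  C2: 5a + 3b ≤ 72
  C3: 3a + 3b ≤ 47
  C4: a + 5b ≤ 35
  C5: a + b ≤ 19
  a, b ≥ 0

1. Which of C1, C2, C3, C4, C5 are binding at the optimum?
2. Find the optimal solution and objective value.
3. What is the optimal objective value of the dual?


1. C1, C4
2. a = 10, b = 5, z = -70
3. -70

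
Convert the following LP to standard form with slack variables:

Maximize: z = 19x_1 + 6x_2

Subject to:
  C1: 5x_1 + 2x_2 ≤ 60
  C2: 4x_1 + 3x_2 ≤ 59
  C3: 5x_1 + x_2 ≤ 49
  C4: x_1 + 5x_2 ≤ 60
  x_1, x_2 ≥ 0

max z = 19x_1 + 6x_2

s.t.
  5x_1 + 2x_2 + s1 = 60
  4x_1 + 3x_2 + s2 = 59
  5x_1 + x_2 + s3 = 49
  x_1 + 5x_2 + s4 = 60
  x_1, x_2, s1, s2, s3, s4 ≥ 0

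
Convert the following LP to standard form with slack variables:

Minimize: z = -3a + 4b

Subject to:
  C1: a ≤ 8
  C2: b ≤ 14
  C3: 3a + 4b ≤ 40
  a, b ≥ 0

min z = -3a + 4b

s.t.
  a + s1 = 8
  b + s2 = 14
  3a + 4b + s3 = 40
  a, b, s1, s2, s3 ≥ 0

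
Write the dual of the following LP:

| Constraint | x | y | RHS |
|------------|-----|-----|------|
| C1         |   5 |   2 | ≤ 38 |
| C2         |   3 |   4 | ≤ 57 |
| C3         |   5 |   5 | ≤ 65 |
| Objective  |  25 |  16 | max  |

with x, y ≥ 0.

Primal max cᵀx s.t. Ax ≤ b, x ≥ 0  →  Dual min bᵀy s.t. Aᵀy ≥ c, y ≥ 0.

Minimize: z = 38y1 + 57y2 + 65y3

Subject to:
  5y1 + 3y2 + 5y3 ≥ 25
  2y1 + 4y2 + 5y3 ≥ 16
  y1, y2, y3 ≥ 0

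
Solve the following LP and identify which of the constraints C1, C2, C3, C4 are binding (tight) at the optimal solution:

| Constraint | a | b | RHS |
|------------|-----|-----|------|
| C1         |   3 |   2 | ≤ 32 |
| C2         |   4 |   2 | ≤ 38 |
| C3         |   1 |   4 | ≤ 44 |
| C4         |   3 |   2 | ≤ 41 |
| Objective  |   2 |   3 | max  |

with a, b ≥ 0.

At a = 4, b = 10, compute slack b - a·x for each constraint:
  C1: 32 − 32 = 0  (binding)
  C2: 38 − 36 = 2  (slack)
  C3: 44 − 44 = 0  (binding)
  C4: 41 − 32 = 9  (slack)

Optimal: a = 4, b = 10
Binding: C1, C3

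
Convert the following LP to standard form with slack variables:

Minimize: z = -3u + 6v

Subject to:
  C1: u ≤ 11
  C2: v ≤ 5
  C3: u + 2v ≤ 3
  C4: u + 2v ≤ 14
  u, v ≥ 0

min z = -3u + 6v

s.t.
  u + s1 = 11
  v + s2 = 5
  u + 2v + s3 = 3
  u + 2v + s4 = 14
  u, v, s1, s2, s3, s4 ≥ 0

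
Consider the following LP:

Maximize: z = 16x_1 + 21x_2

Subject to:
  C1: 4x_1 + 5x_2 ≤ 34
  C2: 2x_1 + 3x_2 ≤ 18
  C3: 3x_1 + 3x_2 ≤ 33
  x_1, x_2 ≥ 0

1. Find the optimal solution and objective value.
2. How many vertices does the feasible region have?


1. x_1 = 6, x_2 = 2, z = 138
2. 4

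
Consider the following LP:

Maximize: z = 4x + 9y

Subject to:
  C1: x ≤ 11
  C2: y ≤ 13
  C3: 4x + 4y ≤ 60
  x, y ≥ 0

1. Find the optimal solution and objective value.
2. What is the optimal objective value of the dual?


1. x = 2, y = 13, z = 125
2. 125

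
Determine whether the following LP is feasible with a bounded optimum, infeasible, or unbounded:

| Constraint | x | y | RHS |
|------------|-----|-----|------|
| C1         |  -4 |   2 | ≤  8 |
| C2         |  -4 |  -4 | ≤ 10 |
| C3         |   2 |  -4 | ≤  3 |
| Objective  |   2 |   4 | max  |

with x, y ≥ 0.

Unbounded (objective can increase without bound)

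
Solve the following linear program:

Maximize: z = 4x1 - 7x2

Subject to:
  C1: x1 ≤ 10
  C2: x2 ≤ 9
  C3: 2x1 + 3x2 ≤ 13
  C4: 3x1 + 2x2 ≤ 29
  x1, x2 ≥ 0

Evaluate the objective at each vertex of the feasible region:
  z(0, 0) = 0
  z(6.5, 0) = 26  ←
  z(0, 4.333) = -30.33
The maximum is at x1 = 6.5, x2 = 0.

x1 = 6.5, x2 = 0, z = 26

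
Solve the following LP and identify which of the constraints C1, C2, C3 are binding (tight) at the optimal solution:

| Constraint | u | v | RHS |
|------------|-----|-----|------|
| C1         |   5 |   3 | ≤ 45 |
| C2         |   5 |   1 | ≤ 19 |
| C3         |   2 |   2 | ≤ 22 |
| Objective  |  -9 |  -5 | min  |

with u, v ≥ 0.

At u = 2, v = 9, compute slack b - a·x for each constraint:
  C1: 45 − 37 = 8  (slack)
  C2: 19 − 19 = 0  (binding)
  C3: 22 − 22 = 0  (binding)

Optimal: u = 2, v = 9
Binding: C2, C3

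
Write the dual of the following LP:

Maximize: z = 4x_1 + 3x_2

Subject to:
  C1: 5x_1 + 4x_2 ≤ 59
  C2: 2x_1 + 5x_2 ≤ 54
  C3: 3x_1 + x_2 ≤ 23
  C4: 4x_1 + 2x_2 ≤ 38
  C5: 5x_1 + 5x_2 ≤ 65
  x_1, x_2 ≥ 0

Primal max cᵀx s.t. Ax ≤ b, x ≥ 0  →  Dual min bᵀy s.t. Aᵀy ≥ c, y ≥ 0.

Minimize: z = 59y1 + 54y2 + 23y3 + 38y4 + 65y5

Subject to:
  5y1 + 2y2 + 3y3 + 4y4 + 5y5 ≥ 4
  4y1 + 5y2 + y3 + 2y4 + 5y5 ≥ 3
  y1, y2, y3, y4, y5 ≥ 0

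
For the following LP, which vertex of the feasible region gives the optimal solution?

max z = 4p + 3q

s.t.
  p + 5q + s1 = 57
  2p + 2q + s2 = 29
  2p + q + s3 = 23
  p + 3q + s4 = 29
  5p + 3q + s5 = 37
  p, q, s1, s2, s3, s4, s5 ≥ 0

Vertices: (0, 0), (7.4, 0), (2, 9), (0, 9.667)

Evaluate the objective at each vertex of the feasible region:
  z(0, 0) = 0
  z(7.4, 0) = 29.6
  z(2, 9) = 35  ←
  z(0, 9.667) = 29
The maximum is at p = 2, q = 9.

(2, 9)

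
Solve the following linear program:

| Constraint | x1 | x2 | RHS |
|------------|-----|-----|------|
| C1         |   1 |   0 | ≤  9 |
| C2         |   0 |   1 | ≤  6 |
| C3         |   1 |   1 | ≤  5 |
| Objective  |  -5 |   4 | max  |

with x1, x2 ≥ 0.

Evaluate the objective at each vertex of the feasible region:
  z(0, 0) = 0
  z(5, 0) = -25
  z(0, 5) = 20  ←
The maximum is at x1 = 0, x2 = 5.

x1 = 0, x2 = 5, z = 20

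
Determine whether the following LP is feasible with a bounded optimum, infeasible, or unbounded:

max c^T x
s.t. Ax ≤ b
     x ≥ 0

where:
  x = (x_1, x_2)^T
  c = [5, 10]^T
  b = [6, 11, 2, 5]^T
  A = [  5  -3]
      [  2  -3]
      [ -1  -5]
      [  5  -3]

Unbounded (objective can increase without bound)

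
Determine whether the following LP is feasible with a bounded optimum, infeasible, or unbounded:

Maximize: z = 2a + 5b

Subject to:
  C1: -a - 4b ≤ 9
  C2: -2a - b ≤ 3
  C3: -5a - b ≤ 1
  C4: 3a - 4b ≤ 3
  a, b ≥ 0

Unbounded (objective can increase without bound)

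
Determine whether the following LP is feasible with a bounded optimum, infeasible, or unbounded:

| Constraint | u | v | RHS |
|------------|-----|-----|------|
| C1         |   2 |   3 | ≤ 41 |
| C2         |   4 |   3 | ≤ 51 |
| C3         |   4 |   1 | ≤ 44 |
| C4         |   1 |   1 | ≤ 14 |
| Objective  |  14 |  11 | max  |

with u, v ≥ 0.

Feasible with a bounded optimal solution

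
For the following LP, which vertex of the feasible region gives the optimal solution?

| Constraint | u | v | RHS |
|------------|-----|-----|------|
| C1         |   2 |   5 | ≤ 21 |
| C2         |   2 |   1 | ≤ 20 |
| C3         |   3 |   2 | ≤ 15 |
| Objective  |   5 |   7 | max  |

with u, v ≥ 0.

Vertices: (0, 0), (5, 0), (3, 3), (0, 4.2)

Evaluate the objective at each vertex of the feasible region:
  z(0, 0) = 0
  z(5, 0) = 25
  z(3, 3) = 36  ←
  z(0, 4.2) = 29.4
The maximum is at u = 3, v = 3.

(3, 3)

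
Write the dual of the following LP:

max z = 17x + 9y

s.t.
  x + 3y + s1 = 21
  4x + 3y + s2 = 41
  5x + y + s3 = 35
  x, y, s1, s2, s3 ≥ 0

Primal max cᵀx s.t. Ax ≤ b, x ≥ 0  →  Dual min bᵀy s.t. Aᵀy ≥ c, y ≥ 0.

Minimize: z = 21y1 + 41y2 + 35y3

Subject to:
  y1 + 4y2 + 5y3 ≥ 17
  3y1 + 3y2 + y3 ≥ 9
  y1, y2, y3 ≥ 0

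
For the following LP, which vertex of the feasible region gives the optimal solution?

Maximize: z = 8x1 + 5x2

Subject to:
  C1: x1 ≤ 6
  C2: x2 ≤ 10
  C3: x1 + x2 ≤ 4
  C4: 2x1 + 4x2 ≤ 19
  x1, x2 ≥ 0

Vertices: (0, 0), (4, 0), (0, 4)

Evaluate the objective at each vertex of the feasible region:
  z(0, 0) = 0
  z(4, 0) = 32  ←
  z(0, 4) = 20
The maximum is at x1 = 4, x2 = 0.

(4, 0)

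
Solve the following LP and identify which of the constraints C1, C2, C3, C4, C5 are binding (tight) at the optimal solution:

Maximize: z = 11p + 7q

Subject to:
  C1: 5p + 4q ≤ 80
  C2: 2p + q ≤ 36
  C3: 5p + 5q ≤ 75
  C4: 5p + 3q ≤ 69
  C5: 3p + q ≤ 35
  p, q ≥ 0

At p = 10, q = 5, compute slack b - a·x for each constraint:
  C1: 80 − 70 = 10  (slack)
  C2: 36 − 25 = 11  (slack)
  C3: 75 − 75 = 0  (binding)
  C4: 69 − 65 = 4  (slack)
  C5: 35 − 35 = 0  (binding)

Optimal: p = 10, q = 5
Binding: C3, C5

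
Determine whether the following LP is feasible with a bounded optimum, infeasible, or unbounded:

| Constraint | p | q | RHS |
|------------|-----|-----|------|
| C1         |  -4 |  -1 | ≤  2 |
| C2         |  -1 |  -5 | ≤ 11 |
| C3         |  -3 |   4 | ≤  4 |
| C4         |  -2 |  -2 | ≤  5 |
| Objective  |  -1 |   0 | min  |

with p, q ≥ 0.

Unbounded (objective can decrease without bound)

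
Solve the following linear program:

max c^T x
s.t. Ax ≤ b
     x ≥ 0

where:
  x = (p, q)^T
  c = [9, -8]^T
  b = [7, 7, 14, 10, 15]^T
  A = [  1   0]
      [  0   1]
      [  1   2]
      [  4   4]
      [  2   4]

Evaluate the objective at each vertex of the feasible region:
  z(0, 0) = 0
  z(2.5, 0) = 22.5  ←
  z(0, 2.5) = -20
The maximum is at p = 2.5, q = 0.

p = 2.5, q = 0, z = 22.5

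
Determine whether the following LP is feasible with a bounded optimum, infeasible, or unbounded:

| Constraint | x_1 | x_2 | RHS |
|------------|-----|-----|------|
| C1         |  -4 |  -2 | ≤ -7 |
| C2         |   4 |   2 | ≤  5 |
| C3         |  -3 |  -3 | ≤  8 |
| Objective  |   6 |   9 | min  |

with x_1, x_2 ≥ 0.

Infeasible (no feasible solution exists)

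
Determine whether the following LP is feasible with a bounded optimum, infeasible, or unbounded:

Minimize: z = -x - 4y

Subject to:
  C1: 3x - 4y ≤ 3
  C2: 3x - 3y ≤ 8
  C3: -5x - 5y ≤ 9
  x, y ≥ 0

Unbounded (objective can decrease without bound)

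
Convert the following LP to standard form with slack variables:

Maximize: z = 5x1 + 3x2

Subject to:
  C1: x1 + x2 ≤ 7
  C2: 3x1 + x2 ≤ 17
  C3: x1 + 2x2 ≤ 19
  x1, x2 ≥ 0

max z = 5x1 + 3x2

s.t.
  x1 + x2 + s1 = 7
  3x1 + x2 + s2 = 17
  x1 + 2x2 + s3 = 19
  x1, x2, s1, s2, s3 ≥ 0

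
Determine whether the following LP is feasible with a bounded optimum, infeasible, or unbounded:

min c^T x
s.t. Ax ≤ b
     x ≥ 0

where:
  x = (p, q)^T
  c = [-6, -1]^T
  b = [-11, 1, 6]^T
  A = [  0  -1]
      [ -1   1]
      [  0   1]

Infeasible (no feasible solution exists)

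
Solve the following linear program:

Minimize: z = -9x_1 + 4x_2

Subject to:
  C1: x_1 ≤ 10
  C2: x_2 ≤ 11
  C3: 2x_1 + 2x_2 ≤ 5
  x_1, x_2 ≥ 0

Evaluate the objective at each vertex of the feasible region:
  z(0, 0) = 0
  z(2.5, 0) = -22.5  ←
  z(0, 2.5) = 10
The minimum is at x_1 = 2.5, x_2 = 0.

x_1 = 2.5, x_2 = 0, z = -22.5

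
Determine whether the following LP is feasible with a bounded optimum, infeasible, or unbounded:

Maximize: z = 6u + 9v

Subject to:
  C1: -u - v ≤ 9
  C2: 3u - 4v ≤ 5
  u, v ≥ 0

Unbounded (objective can increase without bound)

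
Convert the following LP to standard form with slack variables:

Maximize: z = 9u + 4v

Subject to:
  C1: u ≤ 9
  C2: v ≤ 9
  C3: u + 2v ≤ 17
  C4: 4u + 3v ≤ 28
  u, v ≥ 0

max z = 9u + 4v

s.t.
  u + s1 = 9
  v + s2 = 9
  u + 2v + s3 = 17
  4u + 3v + s4 = 28
  u, v, s1, s2, s3, s4 ≥ 0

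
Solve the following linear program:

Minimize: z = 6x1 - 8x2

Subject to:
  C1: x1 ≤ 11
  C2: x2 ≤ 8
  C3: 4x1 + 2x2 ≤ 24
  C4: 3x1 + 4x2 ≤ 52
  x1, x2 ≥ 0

Evaluate the objective at each vertex of the feasible region:
  z(0, 0) = 0
  z(6, 0) = 36
  z(2, 8) = -52
  z(0, 8) = -64  ←
The minimum is at x1 = 0, x2 = 8.

x1 = 0, x2 = 8, z = -64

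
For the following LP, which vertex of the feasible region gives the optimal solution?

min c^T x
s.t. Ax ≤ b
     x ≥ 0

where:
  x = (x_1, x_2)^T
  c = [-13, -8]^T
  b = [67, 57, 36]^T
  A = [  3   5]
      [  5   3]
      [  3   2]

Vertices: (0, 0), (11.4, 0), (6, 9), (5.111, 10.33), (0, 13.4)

Evaluate the objective at each vertex of the feasible region:
  z(0, 0) = 0
  z(11.4, 0) = -148.2
  z(6, 9) = -150  ←
  z(5.111, 10.33) = -149.1
  z(0, 13.4) = -107.2
The minimum is at x_1 = 6, x_2 = 9.

(6, 9)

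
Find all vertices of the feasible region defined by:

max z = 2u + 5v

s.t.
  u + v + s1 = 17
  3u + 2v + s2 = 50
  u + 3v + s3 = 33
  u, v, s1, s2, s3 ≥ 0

(0, 0), (16.67, 0), (16, 1), (9, 8), (0, 11)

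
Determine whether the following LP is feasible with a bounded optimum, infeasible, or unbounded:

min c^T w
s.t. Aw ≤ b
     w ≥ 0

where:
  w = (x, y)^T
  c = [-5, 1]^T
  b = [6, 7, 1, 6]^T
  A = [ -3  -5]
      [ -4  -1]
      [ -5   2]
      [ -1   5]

Unbounded (objective can decrease without bound)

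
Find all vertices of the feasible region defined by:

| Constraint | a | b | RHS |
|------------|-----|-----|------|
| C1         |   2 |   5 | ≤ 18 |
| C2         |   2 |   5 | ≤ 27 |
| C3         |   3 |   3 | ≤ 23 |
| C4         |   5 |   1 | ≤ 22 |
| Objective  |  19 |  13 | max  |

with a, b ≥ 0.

(0, 0), (4.4, 0), (4, 2), (0, 3.6)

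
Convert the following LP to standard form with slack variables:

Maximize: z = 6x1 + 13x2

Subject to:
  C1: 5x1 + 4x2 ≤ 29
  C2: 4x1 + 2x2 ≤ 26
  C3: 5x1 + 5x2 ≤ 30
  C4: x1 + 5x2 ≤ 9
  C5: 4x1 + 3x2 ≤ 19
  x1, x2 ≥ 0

max z = 6x1 + 13x2

s.t.
  5x1 + 4x2 + s1 = 29
  4x1 + 2x2 + s2 = 26
  5x1 + 5x2 + s3 = 30
  x1 + 5x2 + s4 = 9
  4x1 + 3x2 + s5 = 19
  x1, x2, s1, s2, s3, s4, s5 ≥ 0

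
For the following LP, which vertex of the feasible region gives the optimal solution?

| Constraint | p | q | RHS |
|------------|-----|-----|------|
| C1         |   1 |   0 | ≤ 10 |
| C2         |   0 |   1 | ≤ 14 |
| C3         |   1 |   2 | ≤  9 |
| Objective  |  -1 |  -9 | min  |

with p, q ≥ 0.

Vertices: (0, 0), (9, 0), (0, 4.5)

Evaluate the objective at each vertex of the feasible region:
  z(0, 0) = 0
  z(9, 0) = -9
  z(0, 4.5) = -40.5  ←
The minimum is at p = 0, q = 4.5.

(0, 4.5)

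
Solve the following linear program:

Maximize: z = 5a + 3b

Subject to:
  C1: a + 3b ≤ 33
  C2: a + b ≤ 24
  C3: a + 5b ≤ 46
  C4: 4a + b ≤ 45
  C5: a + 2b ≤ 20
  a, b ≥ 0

Evaluate the objective at each vertex of the feasible region:
  z(0, 0) = 0
  z(11.25, 0) = 56.25
  z(10, 5) = 65  ←
  z(2.667, 8.667) = 39.33
  z(0, 9.2) = 27.6
The maximum is at a = 10, b = 5.

a = 10, b = 5, z = 65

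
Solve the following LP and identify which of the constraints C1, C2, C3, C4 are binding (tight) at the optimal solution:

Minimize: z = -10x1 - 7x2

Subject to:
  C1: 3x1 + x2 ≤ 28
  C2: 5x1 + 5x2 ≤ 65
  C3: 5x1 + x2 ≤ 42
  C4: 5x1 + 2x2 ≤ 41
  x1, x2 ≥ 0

At x1 = 5, x2 = 8, compute slack b - a·x for each constraint:
  C1: 28 − 23 = 5  (slack)
  C2: 65 − 65 = 0  (binding)
  C3: 42 − 33 = 9  (slack)
  C4: 41 − 41 = 0  (binding)

Optimal: x1 = 5, x2 = 8
Binding: C2, C4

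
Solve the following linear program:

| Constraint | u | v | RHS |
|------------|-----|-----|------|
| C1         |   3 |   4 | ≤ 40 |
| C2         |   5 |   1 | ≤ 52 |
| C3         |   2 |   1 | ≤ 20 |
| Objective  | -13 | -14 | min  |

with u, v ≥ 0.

Evaluate the objective at each vertex of the feasible region:
  z(0, 0) = 0
  z(10, 0) = -130
  z(8, 4) = -160  ←
  z(0, 10) = -140
The minimum is at u = 8, v = 4.

u = 8, v = 4, z = -160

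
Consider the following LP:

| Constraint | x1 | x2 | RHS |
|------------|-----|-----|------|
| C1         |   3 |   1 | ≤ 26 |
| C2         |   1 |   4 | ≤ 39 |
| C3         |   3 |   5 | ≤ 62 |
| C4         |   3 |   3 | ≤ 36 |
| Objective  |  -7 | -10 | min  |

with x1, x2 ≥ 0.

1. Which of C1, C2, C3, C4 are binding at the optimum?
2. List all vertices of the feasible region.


1. C2, C4
2. (0, 0), (8.667, 0), (7, 5), (3, 9), (0, 9.75)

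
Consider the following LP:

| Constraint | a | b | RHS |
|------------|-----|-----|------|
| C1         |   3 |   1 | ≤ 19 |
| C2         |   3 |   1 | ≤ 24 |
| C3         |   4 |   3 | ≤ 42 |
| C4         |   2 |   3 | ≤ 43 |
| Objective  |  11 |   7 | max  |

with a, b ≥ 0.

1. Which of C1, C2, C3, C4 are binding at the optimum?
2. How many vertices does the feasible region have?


1. C1, C3
2. 4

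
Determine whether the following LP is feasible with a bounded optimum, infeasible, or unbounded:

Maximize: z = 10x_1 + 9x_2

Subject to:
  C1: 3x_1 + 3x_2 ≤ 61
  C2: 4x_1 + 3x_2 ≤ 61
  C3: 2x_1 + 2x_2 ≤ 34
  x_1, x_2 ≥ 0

Feasible with a bounded optimal solution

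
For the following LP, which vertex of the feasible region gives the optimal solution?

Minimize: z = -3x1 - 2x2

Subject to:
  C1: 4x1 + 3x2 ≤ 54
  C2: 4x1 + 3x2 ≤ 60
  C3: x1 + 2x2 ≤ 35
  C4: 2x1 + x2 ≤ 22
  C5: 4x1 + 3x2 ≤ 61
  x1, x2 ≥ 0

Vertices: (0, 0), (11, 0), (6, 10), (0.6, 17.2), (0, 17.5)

Evaluate the objective at each vertex of the feasible region:
  z(0, 0) = 0
  z(11, 0) = -33
  z(6, 10) = -38  ←
  z(0.6, 17.2) = -36.2
  z(0, 17.5) = -35
The minimum is at x1 = 6, x2 = 10.

(6, 10)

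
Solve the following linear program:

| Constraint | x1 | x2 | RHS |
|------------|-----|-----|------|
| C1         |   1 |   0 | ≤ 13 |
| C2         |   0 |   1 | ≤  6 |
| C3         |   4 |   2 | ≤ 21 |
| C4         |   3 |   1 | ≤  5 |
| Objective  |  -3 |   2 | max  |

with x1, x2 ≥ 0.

Evaluate the objective at each vertex of the feasible region:
  z(0, 0) = 0
  z(1.667, 0) = -5
  z(0, 5) = 10  ←
The maximum is at x1 = 0, x2 = 5.

x1 = 0, x2 = 5, z = 10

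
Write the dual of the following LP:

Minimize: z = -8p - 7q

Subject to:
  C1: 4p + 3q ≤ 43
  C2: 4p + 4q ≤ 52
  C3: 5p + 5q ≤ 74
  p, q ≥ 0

Primal min cᵀx s.t. Ax ≤ b, x ≥ 0  →  Dual max −bᵀy s.t. Aᵀy ≥ −c, y ≥ 0.

Maximize: z = -43y1 - 52y2 - 74y3

Subject to:
  4y1 + 4y2 + 5y3 ≥ 8
  3y1 + 4y2 + 5y3 ≥ 7
  y1, y2, y3 ≥ 0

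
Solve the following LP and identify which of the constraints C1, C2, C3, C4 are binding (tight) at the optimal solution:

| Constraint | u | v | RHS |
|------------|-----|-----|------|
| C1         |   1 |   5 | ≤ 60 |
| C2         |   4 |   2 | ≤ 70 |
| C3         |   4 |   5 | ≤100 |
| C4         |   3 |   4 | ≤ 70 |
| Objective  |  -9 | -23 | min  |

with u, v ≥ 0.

At u = 10, v = 10, compute slack b - a·x for each constraint:
  C1: 60 − 60 = 0  (binding)
  C2: 70 − 60 = 10  (slack)
  C3: 100 − 90 = 10  (slack)
  C4: 70 − 70 = 0  (binding)

Optimal: u = 10, v = 10
Binding: C1, C4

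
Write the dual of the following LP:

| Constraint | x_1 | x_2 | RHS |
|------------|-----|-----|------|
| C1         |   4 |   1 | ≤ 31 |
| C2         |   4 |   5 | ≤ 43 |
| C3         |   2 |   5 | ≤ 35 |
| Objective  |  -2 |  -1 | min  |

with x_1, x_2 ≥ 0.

Primal min cᵀx s.t. Ax ≤ b, x ≥ 0  →  Dual max −bᵀy s.t. Aᵀy ≥ −c, y ≥ 0.

Maximize: z = -31y1 - 43y2 - 35y3

Subject to:
  4y1 + 4y2 + 2y3 ≥ 2
  y1 + 5y2 + 5y3 ≥ 1
  y1, y2, y3 ≥ 0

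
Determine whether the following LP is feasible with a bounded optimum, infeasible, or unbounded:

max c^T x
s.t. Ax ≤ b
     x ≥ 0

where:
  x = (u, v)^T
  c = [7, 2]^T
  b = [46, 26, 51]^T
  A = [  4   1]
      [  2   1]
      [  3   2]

Feasible with a bounded optimal solution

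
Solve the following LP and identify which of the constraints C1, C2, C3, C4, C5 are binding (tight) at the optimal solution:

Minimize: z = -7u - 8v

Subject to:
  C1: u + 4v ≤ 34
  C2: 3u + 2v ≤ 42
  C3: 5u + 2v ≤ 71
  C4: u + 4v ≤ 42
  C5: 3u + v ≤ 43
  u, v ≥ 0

At u = 10, v = 6, compute slack b - a·x for each constraint:
  C1: 34 − 34 = 0  (binding)
  C2: 42 − 42 = 0  (binding)
  C3: 71 − 62 = 9  (slack)
  C4: 42 − 34 = 8  (slack)
  C5: 43 − 36 = 7  (slack)

Optimal: u = 10, v = 6
Binding: C1, C2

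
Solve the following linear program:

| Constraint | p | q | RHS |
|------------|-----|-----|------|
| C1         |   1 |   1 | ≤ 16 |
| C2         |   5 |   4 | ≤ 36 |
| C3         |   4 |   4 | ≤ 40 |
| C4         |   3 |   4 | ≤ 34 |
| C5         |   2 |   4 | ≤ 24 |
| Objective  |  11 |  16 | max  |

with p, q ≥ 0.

Evaluate the objective at each vertex of the feasible region:
  z(0, 0) = 0
  z(7.2, 0) = 79.2
  z(4, 4) = 108  ←
  z(0, 6) = 96
The maximum is at p = 4, q = 4.

p = 4, q = 4, z = 108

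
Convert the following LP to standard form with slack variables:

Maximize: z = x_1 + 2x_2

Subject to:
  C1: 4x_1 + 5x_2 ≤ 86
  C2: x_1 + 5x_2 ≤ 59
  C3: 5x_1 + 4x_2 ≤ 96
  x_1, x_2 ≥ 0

max z = x_1 + 2x_2

s.t.
  4x_1 + 5x_2 + s1 = 86
  x_1 + 5x_2 + s2 = 59
  5x_1 + 4x_2 + s3 = 96
  x_1, x_2, s1, s2, s3 ≥ 0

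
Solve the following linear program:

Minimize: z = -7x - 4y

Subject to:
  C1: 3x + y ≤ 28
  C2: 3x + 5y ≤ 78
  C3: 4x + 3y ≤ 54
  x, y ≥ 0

Evaluate the objective at each vertex of the feasible region:
  z(0, 0) = 0
  z(9.333, 0) = -65.33
  z(6, 10) = -82  ←
  z(3.273, 13.64) = -77.45
  z(0, 15.6) = -62.4
The minimum is at x = 6, y = 10.

x = 6, y = 10, z = -82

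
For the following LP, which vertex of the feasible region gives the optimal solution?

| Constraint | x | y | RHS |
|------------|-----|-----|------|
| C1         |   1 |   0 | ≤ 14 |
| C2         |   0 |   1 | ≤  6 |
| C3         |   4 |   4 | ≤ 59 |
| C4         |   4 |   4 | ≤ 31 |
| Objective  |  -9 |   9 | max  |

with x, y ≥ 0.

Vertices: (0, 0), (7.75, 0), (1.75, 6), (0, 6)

Evaluate the objective at each vertex of the feasible region:
  z(0, 0) = 0
  z(7.75, 0) = -69.75
  z(1.75, 6) = 38.25
  z(0, 6) = 54  ←
The maximum is at x = 0, y = 6.

(0, 6)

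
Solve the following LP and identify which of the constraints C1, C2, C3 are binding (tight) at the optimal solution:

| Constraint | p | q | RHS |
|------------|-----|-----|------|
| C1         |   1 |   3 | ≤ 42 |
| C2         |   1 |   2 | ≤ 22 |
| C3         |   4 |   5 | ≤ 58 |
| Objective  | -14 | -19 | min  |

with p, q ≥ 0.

At p = 2, q = 10, compute slack b - a·x for each constraint:
  C1: 42 − 32 = 10  (slack)
  C2: 22 − 22 = 0  (binding)
  C3: 58 − 58 = 0  (binding)

Optimal: p = 2, q = 10
Binding: C2, C3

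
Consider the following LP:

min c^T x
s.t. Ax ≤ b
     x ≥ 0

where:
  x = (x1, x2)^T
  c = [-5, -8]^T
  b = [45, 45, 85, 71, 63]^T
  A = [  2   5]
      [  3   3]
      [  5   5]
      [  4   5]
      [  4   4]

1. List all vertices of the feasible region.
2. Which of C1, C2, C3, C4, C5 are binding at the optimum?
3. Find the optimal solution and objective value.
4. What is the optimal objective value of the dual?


1. (0, 0), (15, 0), (10, 5), (0, 9)
2. C1, C2
3. x1 = 10, x2 = 5, z = -90
4. -90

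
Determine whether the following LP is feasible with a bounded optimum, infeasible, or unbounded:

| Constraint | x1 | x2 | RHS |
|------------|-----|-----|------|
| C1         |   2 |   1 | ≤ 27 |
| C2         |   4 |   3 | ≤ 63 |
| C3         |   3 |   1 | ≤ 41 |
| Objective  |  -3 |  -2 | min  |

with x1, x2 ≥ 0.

Feasible with a bounded optimal solution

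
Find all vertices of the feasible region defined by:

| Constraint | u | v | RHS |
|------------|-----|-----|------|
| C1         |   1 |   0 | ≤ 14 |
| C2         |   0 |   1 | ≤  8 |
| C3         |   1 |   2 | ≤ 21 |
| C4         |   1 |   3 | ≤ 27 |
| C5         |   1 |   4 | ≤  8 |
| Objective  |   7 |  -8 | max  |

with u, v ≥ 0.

(0, 0), (8, 0), (0, 2)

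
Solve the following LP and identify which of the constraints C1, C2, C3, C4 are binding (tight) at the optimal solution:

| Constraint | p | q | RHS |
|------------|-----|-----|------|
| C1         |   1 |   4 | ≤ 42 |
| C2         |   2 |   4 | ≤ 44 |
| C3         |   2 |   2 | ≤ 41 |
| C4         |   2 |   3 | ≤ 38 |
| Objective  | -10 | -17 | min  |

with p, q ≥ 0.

At p = 10, q = 6, compute slack b - a·x for each constraint:
  C1: 42 − 34 = 8  (slack)
  C2: 44 − 44 = 0  (binding)
  C3: 41 − 32 = 9  (slack)
  C4: 38 − 38 = 0  (binding)

Optimal: p = 10, q = 6
Binding: C2, C4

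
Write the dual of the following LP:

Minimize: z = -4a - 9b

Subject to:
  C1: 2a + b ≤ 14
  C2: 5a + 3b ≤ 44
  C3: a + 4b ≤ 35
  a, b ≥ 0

Primal min cᵀx s.t. Ax ≤ b, x ≥ 0  →  Dual max −bᵀy s.t. Aᵀy ≥ −c, y ≥ 0.

Maximize: z = -14y1 - 44y2 - 35y3

Subject to:
  2y1 + 5y2 + y3 ≥ 4
  y1 + 3y2 + 4y3 ≥ 9
  y1, y2, y3 ≥ 0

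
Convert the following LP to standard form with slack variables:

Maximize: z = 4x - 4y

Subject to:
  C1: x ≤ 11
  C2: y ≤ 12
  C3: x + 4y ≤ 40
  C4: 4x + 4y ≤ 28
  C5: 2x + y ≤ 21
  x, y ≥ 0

max z = 4x - 4y

s.t.
  x + s1 = 11
  y + s2 = 12
  x + 4y + s3 = 40
  4x + 4y + s4 = 28
  2x + y + s5 = 21
  x, y, s1, s2, s3, s4, s5 ≥ 0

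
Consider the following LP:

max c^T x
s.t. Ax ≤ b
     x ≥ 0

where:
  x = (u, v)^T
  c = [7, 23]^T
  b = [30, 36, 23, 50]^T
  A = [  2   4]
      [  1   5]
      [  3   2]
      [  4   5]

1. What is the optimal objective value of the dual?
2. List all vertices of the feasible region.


1. 168
2. (0, 0), (7.667, 0), (4, 5.5), (1, 7), (0, 7.2)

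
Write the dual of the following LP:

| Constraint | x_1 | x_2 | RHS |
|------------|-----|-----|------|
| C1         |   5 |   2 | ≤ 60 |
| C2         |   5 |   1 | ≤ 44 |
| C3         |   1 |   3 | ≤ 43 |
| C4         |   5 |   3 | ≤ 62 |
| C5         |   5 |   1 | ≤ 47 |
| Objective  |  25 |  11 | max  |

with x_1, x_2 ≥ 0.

Primal max cᵀx s.t. Ax ≤ b, x ≥ 0  →  Dual min bᵀy s.t. Aᵀy ≥ c, y ≥ 0.

Minimize: z = 60y1 + 44y2 + 43y3 + 62y4 + 47y5

Subject to:
  5y1 + 5y2 + y3 + 5y4 + 5y5 ≥ 25
  2y1 + y2 + 3y3 + 3y4 + y5 ≥ 11
  y1, y2, y3, y4, y5 ≥ 0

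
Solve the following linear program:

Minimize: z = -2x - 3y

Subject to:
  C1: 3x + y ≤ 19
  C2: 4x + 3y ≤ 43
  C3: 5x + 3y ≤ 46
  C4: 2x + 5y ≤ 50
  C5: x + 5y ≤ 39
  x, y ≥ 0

Evaluate the objective at each vertex of the feasible region:
  z(0, 0) = 0
  z(6.333, 0) = -12.67
  z(4, 7) = -29  ←
  z(0, 7.8) = -23.4
The minimum is at x = 4, y = 7.

x = 4, y = 7, z = -29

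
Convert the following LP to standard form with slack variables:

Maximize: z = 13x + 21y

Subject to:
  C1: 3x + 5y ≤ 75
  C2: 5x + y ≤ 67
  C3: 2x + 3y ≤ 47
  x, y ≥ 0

max z = 13x + 21y

s.t.
  3x + 5y + s1 = 75
  5x + y + s2 = 67
  2x + 3y + s3 = 47
  x, y, s1, s2, s3 ≥ 0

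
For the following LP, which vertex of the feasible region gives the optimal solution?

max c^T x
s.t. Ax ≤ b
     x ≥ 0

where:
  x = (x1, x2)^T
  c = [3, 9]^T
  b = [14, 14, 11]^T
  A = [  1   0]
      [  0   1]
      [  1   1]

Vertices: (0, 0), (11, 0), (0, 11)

Evaluate the objective at each vertex of the feasible region:
  z(0, 0) = 0
  z(11, 0) = 33
  z(0, 11) = 99  ←
The maximum is at x1 = 0, x2 = 11.

(0, 11)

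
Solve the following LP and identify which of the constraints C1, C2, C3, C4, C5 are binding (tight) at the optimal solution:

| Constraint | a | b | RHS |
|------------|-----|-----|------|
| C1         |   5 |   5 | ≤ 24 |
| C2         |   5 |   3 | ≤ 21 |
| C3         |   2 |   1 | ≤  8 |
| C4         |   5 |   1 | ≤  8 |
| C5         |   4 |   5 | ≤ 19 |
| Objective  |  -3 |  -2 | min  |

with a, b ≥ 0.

At a = 1, b = 3, compute slack b - a·x for each constraint:
  C1: 24 − 20 = 4  (slack)
  C2: 21 − 14 = 7  (slack)
  C3: 8 − 5 = 3  (slack)
  C4: 8 − 8 = 0  (binding)
  C5: 19 − 19 = 0  (binding)

Optimal: a = 1, b = 3
Binding: C4, C5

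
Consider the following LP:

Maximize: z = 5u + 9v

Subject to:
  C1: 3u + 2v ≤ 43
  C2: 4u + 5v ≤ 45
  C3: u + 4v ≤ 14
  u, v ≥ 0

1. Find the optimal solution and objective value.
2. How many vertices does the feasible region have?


1. u = 10, v = 1, z = 59
2. 4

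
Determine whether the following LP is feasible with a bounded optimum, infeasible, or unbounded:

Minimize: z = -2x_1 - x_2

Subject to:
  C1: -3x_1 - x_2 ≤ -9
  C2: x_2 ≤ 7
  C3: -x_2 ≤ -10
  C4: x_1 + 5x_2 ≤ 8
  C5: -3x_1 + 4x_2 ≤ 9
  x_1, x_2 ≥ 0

Infeasible (no feasible solution exists)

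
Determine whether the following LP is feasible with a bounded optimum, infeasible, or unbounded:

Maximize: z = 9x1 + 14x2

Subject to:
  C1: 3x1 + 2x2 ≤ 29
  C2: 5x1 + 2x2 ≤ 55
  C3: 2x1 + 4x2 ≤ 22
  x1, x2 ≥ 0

Feasible with a bounded optimal solution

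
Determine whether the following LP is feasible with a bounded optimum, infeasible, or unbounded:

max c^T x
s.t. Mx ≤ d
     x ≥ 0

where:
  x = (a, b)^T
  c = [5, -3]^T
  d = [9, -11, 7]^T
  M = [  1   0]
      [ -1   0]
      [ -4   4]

Infeasible (no feasible solution exists)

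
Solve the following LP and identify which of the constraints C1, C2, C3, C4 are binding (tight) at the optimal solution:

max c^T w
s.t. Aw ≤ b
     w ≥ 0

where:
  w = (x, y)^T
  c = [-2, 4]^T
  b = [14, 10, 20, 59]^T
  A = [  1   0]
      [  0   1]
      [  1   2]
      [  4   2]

At x = 0, y = 10, compute slack b - a·x for each constraint:
  C1: 14 − 0 = 14  (slack)
  C2: 10 − 10 = 0  (binding)
  C3: 20 − 20 = 0  (binding)
  C4: 59 − 20 = 39  (slack)

Optimal: x = 0, y = 10
Binding: C2, C3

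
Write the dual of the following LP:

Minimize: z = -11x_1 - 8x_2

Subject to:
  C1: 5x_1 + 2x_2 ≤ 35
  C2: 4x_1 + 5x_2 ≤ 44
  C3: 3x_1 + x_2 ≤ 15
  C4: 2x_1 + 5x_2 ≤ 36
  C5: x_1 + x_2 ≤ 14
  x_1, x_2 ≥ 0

Primal min cᵀx s.t. Ax ≤ b, x ≥ 0  →  Dual max −bᵀy s.t. Aᵀy ≥ −c, y ≥ 0.

Maximize: z = -35y1 - 44y2 - 15y3 - 36y4 - 14y5

Subject to:
  5y1 + 4y2 + 3y3 + 2y4 + y5 ≥ 11
  2y1 + 5y2 + y3 + 5y4 + y5 ≥ 8
  y1, y2, y3, y4, y5 ≥ 0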